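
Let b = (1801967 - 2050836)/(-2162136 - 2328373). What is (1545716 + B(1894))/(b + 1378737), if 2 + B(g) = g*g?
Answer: 11524779085775/3095615578001 ≈ 3.7229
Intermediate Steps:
b = 248869/4490509 (b = -248869/(-4490509) = -248869*(-1/4490509) = 248869/4490509 ≈ 0.055421)
B(g) = -2 + g**2 (B(g) = -2 + g*g = -2 + g**2)
(1545716 + B(1894))/(b + 1378737) = (1545716 + (-2 + 1894**2))/(248869/4490509 + 1378737) = (1545716 + (-2 + 3587236))/(6191231156002/4490509) = (1545716 + 3587234)*(4490509/6191231156002) = 5132950*(4490509/6191231156002) = 11524779085775/3095615578001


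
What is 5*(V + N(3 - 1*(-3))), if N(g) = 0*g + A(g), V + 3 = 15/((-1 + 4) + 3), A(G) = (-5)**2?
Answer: 245/2 ≈ 122.50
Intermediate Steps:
A(G) = 25
V = -1/2 (V = -3 + 15/((-1 + 4) + 3) = -3 + 15/(3 + 3) = -3 + 15/6 = -3 + 15*(1/6) = -3 + 5/2 = -1/2 ≈ -0.50000)
N(g) = 25 (N(g) = 0*g + 25 = 0 + 25 = 25)
5*(V + N(3 - 1*(-3))) = 5*(-1/2 + 25) = 5*(49/2) = 245/2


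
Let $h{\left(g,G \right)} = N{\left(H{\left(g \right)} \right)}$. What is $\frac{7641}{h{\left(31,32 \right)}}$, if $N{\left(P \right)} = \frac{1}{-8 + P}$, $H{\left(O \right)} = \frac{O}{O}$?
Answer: $-53487$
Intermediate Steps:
$H{\left(O \right)} = 1$
$h{\left(g,G \right)} = - \frac{1}{7}$ ($h{\left(g,G \right)} = \frac{1}{-8 + 1} = \frac{1}{-7} = - \frac{1}{7}$)
$\frac{7641}{h{\left(31,32 \right)}} = \frac{7641}{- \frac{1}{7}} = 7641 \left(-7\right) = -53487$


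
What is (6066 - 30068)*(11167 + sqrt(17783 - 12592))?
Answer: -268030334 - 24002*sqrt(5191) ≈ -2.6976e+8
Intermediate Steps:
(6066 - 30068)*(11167 + sqrt(17783 - 12592)) = -24002*(11167 + sqrt(5191)) = -268030334 - 24002*sqrt(5191)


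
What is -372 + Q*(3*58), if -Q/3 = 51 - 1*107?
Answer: 28860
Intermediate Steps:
Q = 168 (Q = -3*(51 - 1*107) = -3*(51 - 107) = -3*(-56) = 168)
-372 + Q*(3*58) = -372 + 168*(3*58) = -372 + 168*174 = -372 + 29232 = 28860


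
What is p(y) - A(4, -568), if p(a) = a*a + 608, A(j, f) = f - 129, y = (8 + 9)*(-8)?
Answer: 19801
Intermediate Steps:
y = -136 (y = 17*(-8) = -136)
A(j, f) = -129 + f
p(a) = 608 + a² (p(a) = a² + 608 = 608 + a²)
p(y) - A(4, -568) = (608 + (-136)²) - (-129 - 568) = (608 + 18496) - 1*(-697) = 19104 + 697 = 19801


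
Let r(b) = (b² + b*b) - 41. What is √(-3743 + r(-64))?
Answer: 2*√1102 ≈ 66.393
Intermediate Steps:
r(b) = -41 + 2*b² (r(b) = (b² + b²) - 41 = 2*b² - 41 = -41 + 2*b²)
√(-3743 + r(-64)) = √(-3743 + (-41 + 2*(-64)²)) = √(-3743 + (-41 + 2*4096)) = √(-3743 + (-41 + 8192)) = √(-3743 + 8151) = √4408 = 2*√1102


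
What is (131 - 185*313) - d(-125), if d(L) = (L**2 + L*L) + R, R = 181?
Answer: -89205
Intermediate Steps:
d(L) = 181 + 2*L**2 (d(L) = (L**2 + L*L) + 181 = (L**2 + L**2) + 181 = 2*L**2 + 181 = 181 + 2*L**2)
(131 - 185*313) - d(-125) = (131 - 185*313) - (181 + 2*(-125)**2) = (131 - 57905) - (181 + 2*15625) = -57774 - (181 + 31250) = -57774 - 1*31431 = -57774 - 31431 = -89205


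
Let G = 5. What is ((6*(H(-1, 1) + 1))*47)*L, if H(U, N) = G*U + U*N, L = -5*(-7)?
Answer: -49350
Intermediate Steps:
L = 35
H(U, N) = 5*U + N*U (H(U, N) = 5*U + U*N = 5*U + N*U)
((6*(H(-1, 1) + 1))*47)*L = ((6*(-(5 + 1) + 1))*47)*35 = ((6*(-1*6 + 1))*47)*35 = ((6*(-6 + 1))*47)*35 = ((6*(-5))*47)*35 = -30*47*35 = -1410*35 = -49350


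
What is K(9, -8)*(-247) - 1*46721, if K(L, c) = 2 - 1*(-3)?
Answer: -47956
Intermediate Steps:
K(L, c) = 5 (K(L, c) = 2 + 3 = 5)
K(9, -8)*(-247) - 1*46721 = 5*(-247) - 1*46721 = -1235 - 46721 = -47956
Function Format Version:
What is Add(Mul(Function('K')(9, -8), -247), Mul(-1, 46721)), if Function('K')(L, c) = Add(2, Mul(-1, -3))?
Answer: -47956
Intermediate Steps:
Function('K')(L, c) = 5 (Function('K')(L, c) = Add(2, 3) = 5)
Add(Mul(Function('K')(9, -8), -247), Mul(-1, 46721)) = Add(Mul(5, -247), Mul(-1, 46721)) = Add(-1235, -46721) = -47956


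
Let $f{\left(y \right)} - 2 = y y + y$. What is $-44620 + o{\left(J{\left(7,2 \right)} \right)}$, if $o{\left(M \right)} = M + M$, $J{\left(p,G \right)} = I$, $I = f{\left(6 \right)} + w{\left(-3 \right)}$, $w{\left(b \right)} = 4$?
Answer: $-44524$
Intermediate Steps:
$f{\left(y \right)} = 2 + y + y^{2}$ ($f{\left(y \right)} = 2 + \left(y y + y\right) = 2 + \left(y^{2} + y\right) = 2 + \left(y + y^{2}\right) = 2 + y + y^{2}$)
$I = 48$ ($I = \left(2 + 6 + 6^{2}\right) + 4 = \left(2 + 6 + 36\right) + 4 = 44 + 4 = 48$)
$J{\left(p,G \right)} = 48$
$o{\left(M \right)} = 2 M$
$-44620 + o{\left(J{\left(7,2 \right)} \right)} = -44620 + 2 \cdot 48 = -44620 + 96 = -44524$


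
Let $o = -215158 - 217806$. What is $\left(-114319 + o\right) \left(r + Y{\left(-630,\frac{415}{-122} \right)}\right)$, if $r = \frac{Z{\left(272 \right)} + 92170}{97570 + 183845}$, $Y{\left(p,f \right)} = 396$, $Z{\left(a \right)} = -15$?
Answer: $- \frac{12207967692217}{56283} \approx -2.169 \cdot 10^{8}$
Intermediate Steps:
$o = -432964$
$r = \frac{18431}{56283}$ ($r = \frac{-15 + 92170}{97570 + 183845} = \frac{92155}{281415} = 92155 \cdot \frac{1}{281415} = \frac{18431}{56283} \approx 0.32747$)
$\left(-114319 + o\right) \left(r + Y{\left(-630,\frac{415}{-122} \right)}\right) = \left(-114319 - 432964\right) \left(\frac{18431}{56283} + 396\right) = \left(-547283\right) \frac{22306499}{56283} = - \frac{12207967692217}{56283}$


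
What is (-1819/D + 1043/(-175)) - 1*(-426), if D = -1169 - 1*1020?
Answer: 23032164/54725 ≈ 420.87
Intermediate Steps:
D = -2189 (D = -1169 - 1020 = -2189)
(-1819/D + 1043/(-175)) - 1*(-426) = (-1819/(-2189) + 1043/(-175)) - 1*(-426) = (-1819*(-1/2189) + 1043*(-1/175)) + 426 = (1819/2189 - 149/25) + 426 = -280686/54725 + 426 = 23032164/54725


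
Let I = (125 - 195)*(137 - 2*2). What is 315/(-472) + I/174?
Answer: -2224565/41064 ≈ -54.173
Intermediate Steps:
I = -9310 (I = -70*(137 - 4) = -70*133 = -9310)
315/(-472) + I/174 = 315/(-472) - 9310/174 = 315*(-1/472) - 9310*1/174 = -315/472 - 4655/87 = -2224565/41064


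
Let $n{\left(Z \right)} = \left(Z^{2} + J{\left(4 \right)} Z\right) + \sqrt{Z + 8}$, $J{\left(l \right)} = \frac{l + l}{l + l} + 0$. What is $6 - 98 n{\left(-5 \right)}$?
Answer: $-1954 - 98 \sqrt{3} \approx -2123.7$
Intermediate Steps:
$J{\left(l \right)} = 1$ ($J{\left(l \right)} = \frac{2 l}{2 l} + 0 = 2 l \frac{1}{2 l} + 0 = 1 + 0 = 1$)
$n{\left(Z \right)} = Z + Z^{2} + \sqrt{8 + Z}$ ($n{\left(Z \right)} = \left(Z^{2} + 1 Z\right) + \sqrt{Z + 8} = \left(Z^{2} + Z\right) + \sqrt{8 + Z} = \left(Z + Z^{2}\right) + \sqrt{8 + Z} = Z + Z^{2} + \sqrt{8 + Z}$)
$6 - 98 n{\left(-5 \right)} = 6 - 98 \left(-5 + \left(-5\right)^{2} + \sqrt{8 - 5}\right) = 6 - 98 \left(-5 + 25 + \sqrt{3}\right) = 6 - 98 \left(20 + \sqrt{3}\right) = 6 - \left(1960 + 98 \sqrt{3}\right) = -1954 - 98 \sqrt{3}$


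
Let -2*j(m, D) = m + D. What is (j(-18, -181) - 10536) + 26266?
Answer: 31659/2 ≈ 15830.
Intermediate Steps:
j(m, D) = -D/2 - m/2 (j(m, D) = -(m + D)/2 = -(D + m)/2 = -D/2 - m/2)
(j(-18, -181) - 10536) + 26266 = ((-½*(-181) - ½*(-18)) - 10536) + 26266 = ((181/2 + 9) - 10536) + 26266 = (199/2 - 10536) + 26266 = -20873/2 + 26266 = 31659/2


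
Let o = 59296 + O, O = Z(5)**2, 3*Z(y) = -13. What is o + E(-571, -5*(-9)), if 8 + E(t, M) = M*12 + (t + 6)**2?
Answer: 3411646/9 ≈ 3.7907e+5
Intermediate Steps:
Z(y) = -13/3 (Z(y) = (1/3)*(-13) = -13/3)
O = 169/9 (O = (-13/3)**2 = 169/9 ≈ 18.778)
E(t, M) = -8 + (6 + t)**2 + 12*M (E(t, M) = -8 + (M*12 + (t + 6)**2) = -8 + (12*M + (6 + t)**2) = -8 + ((6 + t)**2 + 12*M) = -8 + (6 + t)**2 + 12*M)
o = 533833/9 (o = 59296 + 169/9 = 533833/9 ≈ 59315.)
o + E(-571, -5*(-9)) = 533833/9 + (-8 + (6 - 571)**2 + 12*(-5*(-9))) = 533833/9 + (-8 + (-565)**2 + 12*45) = 533833/9 + (-8 + 319225 + 540) = 533833/9 + 319757 = 3411646/9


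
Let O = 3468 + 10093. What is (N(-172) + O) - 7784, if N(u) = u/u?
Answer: 5778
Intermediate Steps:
N(u) = 1
O = 13561
(N(-172) + O) - 7784 = (1 + 13561) - 7784 = 13562 - 7784 = 5778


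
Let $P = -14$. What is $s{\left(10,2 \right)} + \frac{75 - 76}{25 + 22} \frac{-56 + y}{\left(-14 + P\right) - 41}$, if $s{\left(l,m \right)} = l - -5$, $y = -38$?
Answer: $\frac{1033}{69} \approx 14.971$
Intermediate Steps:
$s{\left(l,m \right)} = 5 + l$ ($s{\left(l,m \right)} = l + 5 = 5 + l$)
$s{\left(10,2 \right)} + \frac{75 - 76}{25 + 22} \frac{-56 + y}{\left(-14 + P\right) - 41} = \left(5 + 10\right) + \frac{75 - 76}{25 + 22} \frac{-56 - 38}{\left(-14 - 14\right) - 41} = 15 + - \frac{1}{47} \left(- \frac{94}{-28 - 41}\right) = 15 + \left(-1\right) \frac{1}{47} \left(- \frac{94}{-69}\right) = 15 - \frac{\left(-94\right) \left(- \frac{1}{69}\right)}{47} = 15 - \frac{2}{69} = \frac{1033}{69}$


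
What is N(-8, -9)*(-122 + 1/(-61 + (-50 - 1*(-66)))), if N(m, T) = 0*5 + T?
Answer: 5491/5 ≈ 1098.2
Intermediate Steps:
N(m, T) = T (N(m, T) = 0 + T = T)
N(-8, -9)*(-122 + 1/(-61 + (-50 - 1*(-66)))) = -9*(-122 + 1/(-61 + (-50 - 1*(-66)))) = -9*(-122 + 1/(-61 + (-50 + 66))) = -9*(-122 + 1/(-61 + 16)) = -9*(-122 + 1/(-45)) = -9*(-122 - 1/45) = -9*(-5491/45) = 5491/5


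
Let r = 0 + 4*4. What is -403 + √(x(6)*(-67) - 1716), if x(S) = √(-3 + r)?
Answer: -403 + I*√(1716 + 67*√13) ≈ -403.0 + 44.244*I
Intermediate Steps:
r = 16 (r = 0 + 16 = 16)
x(S) = √13 (x(S) = √(-3 + 16) = √13)
-403 + √(x(6)*(-67) - 1716) = -403 + √(√13*(-67) - 1716) = -403 + √(-67*√13 - 1716) = -403 + √(-1716 - 67*√13)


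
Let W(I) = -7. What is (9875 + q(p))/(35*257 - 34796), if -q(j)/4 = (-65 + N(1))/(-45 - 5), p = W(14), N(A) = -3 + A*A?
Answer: -246741/645025 ≈ -0.38253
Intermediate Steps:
N(A) = -3 + A²
p = -7
q(j) = -134/25 (q(j) = -4*(-65 + (-3 + 1²))/(-45 - 5) = -4*(-65 + (-3 + 1))/(-50) = -4*(-65 - 2)*(-1)/50 = -(-268)*(-1)/50 = -4*67/50 = -134/25)
(9875 + q(p))/(35*257 - 34796) = (9875 - 134/25)/(35*257 - 34796) = 246741/(25*(8995 - 34796)) = (246741/25)/(-25801) = (246741/25)*(-1/25801) = -246741/645025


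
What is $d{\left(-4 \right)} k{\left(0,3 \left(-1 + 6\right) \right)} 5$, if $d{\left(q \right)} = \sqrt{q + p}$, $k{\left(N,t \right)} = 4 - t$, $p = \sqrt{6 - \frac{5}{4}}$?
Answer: $- \frac{55 i \sqrt{16 - 2 \sqrt{19}}}{2} \approx - 74.21 i$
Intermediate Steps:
$p = \frac{\sqrt{19}}{2}$ ($p = \sqrt{6 - \frac{5}{4}} = \sqrt{\frac{19}{4}} = \frac{\sqrt{19}}{2} \approx 2.1795$)
$d{\left(q \right)} = \sqrt{q + \frac{\sqrt{19}}{2}}$
$d{\left(-4 \right)} k{\left(0,3 \left(-1 + 6\right) \right)} 5 = \frac{\sqrt{2 \sqrt{19} + 4 \left(-4\right)}}{2} \left(4 - 3 \left(-1 + 6\right)\right) 5 = \frac{\sqrt{2 \sqrt{19} - 16}}{2} \left(4 - 3 \cdot 5\right) 5 = \frac{\sqrt{-16 + 2 \sqrt{19}}}{2} \left(4 - 15\right) 5 = \frac{\sqrt{-16 + 2 \sqrt{19}}}{2} \left(-11\right) 5 = - \frac{11 \sqrt{-16 + 2 \sqrt{19}}}{2} \cdot 5 = - \frac{55 \sqrt{-16 + 2 \sqrt{19}}}{2}$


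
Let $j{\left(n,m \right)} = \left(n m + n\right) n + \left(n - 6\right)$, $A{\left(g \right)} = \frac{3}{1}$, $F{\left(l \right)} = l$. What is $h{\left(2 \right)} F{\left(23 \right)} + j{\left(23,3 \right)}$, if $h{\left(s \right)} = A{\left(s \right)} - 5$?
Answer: $2087$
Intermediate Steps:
$A{\left(g \right)} = 3$ ($A{\left(g \right)} = 3 \cdot 1 = 3$)
$h{\left(s \right)} = -2$ ($h{\left(s \right)} = 3 - 5 = -2$)
$j{\left(n,m \right)} = -6 + n + n \left(n + m n\right)$ ($j{\left(n,m \right)} = \left(m n + n\right) n + \left(n - 6\right) = \left(n + m n\right) n + \left(-6 + n\right) = n \left(n + m n\right) + \left(-6 + n\right) = -6 + n + n \left(n + m n\right)$)
$h{\left(2 \right)} F{\left(23 \right)} + j{\left(23,3 \right)} = \left(-2\right) 23 + \left(-6 + 23 + 23^{2} + 3 \cdot 23^{2}\right) = -46 + \left(-6 + 23 + 529 + 3 \cdot 529\right) = -46 + \left(-6 + 23 + 529 + 1587\right) = -46 + 2133 = 2087$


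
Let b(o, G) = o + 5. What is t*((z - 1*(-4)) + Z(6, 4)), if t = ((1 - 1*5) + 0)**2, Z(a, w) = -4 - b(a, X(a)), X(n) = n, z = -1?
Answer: -192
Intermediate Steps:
b(o, G) = 5 + o
Z(a, w) = -9 - a (Z(a, w) = -4 - (5 + a) = -4 + (-5 - a) = -9 - a)
t = 16 (t = ((1 - 5) + 0)**2 = (-4 + 0)**2 = (-4)**2 = 16)
t*((z - 1*(-4)) + Z(6, 4)) = 16*((-1 - 1*(-4)) + (-9 - 1*6)) = 16*((-1 + 4) + (-9 - 6)) = 16*(3 - 15) = 16*(-12) = -192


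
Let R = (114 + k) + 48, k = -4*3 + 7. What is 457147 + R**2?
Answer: 481796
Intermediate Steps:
k = -5 (k = -12 + 7 = -5)
R = 157 (R = (114 - 5) + 48 = 109 + 48 = 157)
457147 + R**2 = 457147 + 157**2 = 457147 + 24649 = 481796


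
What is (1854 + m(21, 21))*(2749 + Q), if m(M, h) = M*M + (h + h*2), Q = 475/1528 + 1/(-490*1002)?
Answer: 202648578979269/31259060 ≈ 6.4829e+6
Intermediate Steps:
Q = 58303493/187554360 (Q = 475*(1/1528) - 1/490*1/1002 = 475/1528 - 1/490980 = 58303493/187554360 ≈ 0.31086)
m(M, h) = M**2 + 3*h (m(M, h) = M**2 + (h + 2*h) = M**2 + 3*h)
(1854 + m(21, 21))*(2749 + Q) = (1854 + (21**2 + 3*21))*(2749 + 58303493/187554360) = (1854 + (441 + 63))*(515645239133/187554360) = (1854 + 504)*(515645239133/187554360) = 2358*(515645239133/187554360) = 202648578979269/31259060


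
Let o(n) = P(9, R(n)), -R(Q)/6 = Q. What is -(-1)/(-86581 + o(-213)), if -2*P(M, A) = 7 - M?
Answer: -1/86580 ≈ -1.1550e-5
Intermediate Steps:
R(Q) = -6*Q
P(M, A) = -7/2 + M/2 (P(M, A) = -(7 - M)/2 = -7/2 + M/2)
o(n) = 1 (o(n) = -7/2 + (1/2)*9 = -7/2 + 9/2 = 1)
-(-1)/(-86581 + o(-213)) = -(-1)/(-86581 + 1) = -(-1)/(-86580) = -(-1)*(-1)/86580 = -1*1/86580 = -1/86580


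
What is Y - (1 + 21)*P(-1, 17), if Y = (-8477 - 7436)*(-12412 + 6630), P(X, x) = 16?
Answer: 92008614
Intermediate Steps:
Y = 92008966 (Y = -15913*(-5782) = 92008966)
Y - (1 + 21)*P(-1, 17) = 92008966 - (1 + 21)*16 = 92008966 - 22*16 = 92008966 - 1*352 = 92008966 - 352 = 92008614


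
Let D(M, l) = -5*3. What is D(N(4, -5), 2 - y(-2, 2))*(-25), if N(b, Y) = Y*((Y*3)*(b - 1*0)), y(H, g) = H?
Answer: 375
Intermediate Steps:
N(b, Y) = 3*b*Y² (N(b, Y) = Y*((3*Y)*(b + 0)) = Y*((3*Y)*b) = Y*(3*Y*b) = 3*b*Y²)
D(M, l) = -15
D(N(4, -5), 2 - y(-2, 2))*(-25) = -15*(-25) = 375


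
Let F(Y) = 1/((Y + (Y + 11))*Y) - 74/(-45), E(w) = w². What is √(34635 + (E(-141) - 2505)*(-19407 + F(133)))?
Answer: I*√102960854476406764005/552615 ≈ 18362.0*I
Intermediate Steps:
F(Y) = 74/45 + 1/(Y*(11 + 2*Y)) (F(Y) = 1/((Y + (11 + Y))*Y) - 74*(-1/45) = 1/((11 + 2*Y)*Y) + 74/45 = 1/(Y*(11 + 2*Y)) + 74/45 = 74/45 + 1/(Y*(11 + 2*Y)))
√(34635 + (E(-141) - 2505)*(-19407 + F(133))) = √(34635 + ((-141)² - 2505)*(-19407 + (1/45)*(45 + 148*133² + 814*133)/(133*(11 + 2*133)))) = √(34635 + (19881 - 2505)*(-19407 + (1/45)*(1/133)*(45 + 148*17689 + 108262)/(11 + 266))) = √(34635 + 17376*(-19407 + (1/45)*(1/133)*(45 + 2617972 + 108262)/277)) = √(34635 + 17376*(-19407 + (1/45)*(1/133)*(1/277)*2726279)) = √(34635 + 17376*(-19407 + 2726279/1657845)) = √(34635 + 17376*(-32171071636/1657845)) = √(34635 - 186334846915712/552615) = √(-186315707095187/552615) = I*√102960854476406764005/552615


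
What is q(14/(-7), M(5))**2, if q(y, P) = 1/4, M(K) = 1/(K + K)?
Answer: 1/16 ≈ 0.062500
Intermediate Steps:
M(K) = 1/(2*K)
q(y, P) = 1/4
q(14/(-7), M(5))**2 = (1/4)**2 = 1/16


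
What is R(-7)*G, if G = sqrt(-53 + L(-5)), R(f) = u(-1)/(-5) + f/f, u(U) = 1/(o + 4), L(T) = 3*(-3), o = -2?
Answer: 9*I*sqrt(62)/10 ≈ 7.0866*I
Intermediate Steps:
L(T) = -9
u(U) = 1/2 (u(U) = 1/(-2 + 4) = 1/2)
R(f) = 9/10 (R(f) = (1/2)/(-5) + f/f = (1/2)*(-1/5) + 1 = -1/10 + 1 = 9/10)
G = I*sqrt(62) (G = sqrt(-53 - 9) = sqrt(-62) = I*sqrt(62) ≈ 7.874*I)
R(-7)*G = 9*(I*sqrt(62))/10 = 9*I*sqrt(62)/10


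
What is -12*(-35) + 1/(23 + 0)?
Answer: 9661/23 ≈ 420.04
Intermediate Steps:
-12*(-35) + 1/(23 + 0) = 420 + 1/23 = 9661/23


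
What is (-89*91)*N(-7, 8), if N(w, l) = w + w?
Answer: 113386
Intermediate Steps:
N(w, l) = 2*w
(-89*91)*N(-7, 8) = (-89*91)*(2*(-7)) = -8099*(-14) = 113386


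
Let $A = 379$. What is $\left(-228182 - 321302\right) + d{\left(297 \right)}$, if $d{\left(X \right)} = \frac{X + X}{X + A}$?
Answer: $- \frac{185725295}{338} \approx -5.4948 \cdot 10^{5}$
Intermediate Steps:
$d{\left(X \right)} = \frac{2 X}{379 + X}$ ($d{\left(X \right)} = \frac{X + X}{X + 379} = \frac{2 X}{379 + X}$)
$\left(-228182 - 321302\right) + d{\left(297 \right)} = \left(-228182 - 321302\right) + 2 \cdot 297 \frac{1}{379 + 297} = -549484 + 2 \cdot 297 \cdot \frac{1}{676} = -549484 + \frac{297}{338} = - \frac{185725295}{338}$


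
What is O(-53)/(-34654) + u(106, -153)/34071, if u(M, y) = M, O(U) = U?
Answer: 5479087/1180696434 ≈ 0.0046406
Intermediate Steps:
O(-53)/(-34654) + u(106, -153)/34071 = -53/(-34654) + 106/34071 = -53*(-1/34654) + 106*(1/34071) = 53/34654 + 106/34071 = 5479087/1180696434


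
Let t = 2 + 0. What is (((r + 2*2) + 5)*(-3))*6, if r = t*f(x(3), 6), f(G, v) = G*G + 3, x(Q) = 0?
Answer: -270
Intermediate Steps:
f(G, v) = 3 + G² (f(G, v) = G² + 3 = 3 + G²)
t = 2
r = 6 (r = 2*(3 + 0²) = 2*(3 + 0) = 2*3 = 6)
(((r + 2*2) + 5)*(-3))*6 = (((6 + 2*2) + 5)*(-3))*6 = (((6 + 4) + 5)*(-3))*6 = ((10 + 5)*(-3))*6 = (15*(-3))*6 = -45*6 = -270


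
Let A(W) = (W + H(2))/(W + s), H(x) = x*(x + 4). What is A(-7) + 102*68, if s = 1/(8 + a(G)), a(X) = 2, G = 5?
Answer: 478534/69 ≈ 6935.3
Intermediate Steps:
s = 1/10 (s = 1/(8 + 2) = 1/10 ≈ 0.10000)
H(x) = x*(4 + x)
A(W) = (12 + W)/(1/10 + W) (A(W) = (W + 2*(4 + 2))/(W + 1/10) = (W + 2*6)/(1/10 + W) = (W + 12)/(1/10 + W) = (12 + W)/(1/10 + W))
A(-7) + 102*68 = 10*(12 - 7)/(1 + 10*(-7)) + 102*68 = 10*5/(1 - 70) + 6936 = 10*5/(-69) + 6936 = 10*(-1/69)*5 + 6936 = -50/69 + 6936 = 478534/69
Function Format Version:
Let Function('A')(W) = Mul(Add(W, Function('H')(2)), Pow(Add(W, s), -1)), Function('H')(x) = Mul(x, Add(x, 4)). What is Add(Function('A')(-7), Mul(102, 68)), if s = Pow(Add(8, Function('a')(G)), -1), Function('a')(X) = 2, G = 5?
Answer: Rational(478534, 69) ≈ 6935.3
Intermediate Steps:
s = Rational(1, 10) (s = Pow(Add(8, 2), -1) = Pow(10, -1) = Rational(1, 10) ≈ 0.10000)
Function('H')(x) = Mul(x, Add(4, x))
Function('A')(W) = Mul(Pow(Add(Rational(1, 10), W), -1), Add(12, W)) (Function('A')(W) = Mul(Add(W, Mul(2, Add(4, 2))), Pow(Add(W, Rational(1, 10)), -1)) = Mul(Add(W, Mul(2, 6)), Pow(Add(Rational(1, 10), W), -1)) = Mul(Add(W, 12), Pow(Add(Rational(1, 10), W), -1)) = Mul(Add(12, W), Pow(Add(Rational(1, 10), W), -1)) = Mul(Pow(Add(Rational(1, 10), W), -1), Add(12, W)))
Add(Function('A')(-7), Mul(102, 68)) = Add(Mul(10, Pow(Add(1, Mul(10, -7)), -1), Add(12, -7)), Mul(102, 68)) = Add(Mul(10, Pow(Add(1, -70), -1), 5), 6936) = Add(Mul(10, Pow(-69, -1), 5), 6936) = Add(Mul(10, Rational(-1, 69), 5), 6936) = Add(Rational(-50, 69), 6936) = Rational(478534, 69)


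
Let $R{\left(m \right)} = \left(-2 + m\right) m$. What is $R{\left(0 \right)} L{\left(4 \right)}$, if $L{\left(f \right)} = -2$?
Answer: $0$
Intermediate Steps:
$R{\left(m \right)} = m \left(-2 + m\right)$
$R{\left(0 \right)} L{\left(4 \right)} = 0 \left(-2 + 0\right) \left(-2\right) = 0 \left(-2\right) \left(-2\right) = 0 \left(-2\right) = 0$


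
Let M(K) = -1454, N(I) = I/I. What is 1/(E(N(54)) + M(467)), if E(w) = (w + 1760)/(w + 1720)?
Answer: -1721/2500573 ≈ -0.00068824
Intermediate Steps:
N(I) = 1
E(w) = (1760 + w)/(1720 + w)
1/(E(N(54)) + M(467)) = 1/((1760 + 1)/(1720 + 1) - 1454) = 1/(1761/1721 - 1454) = 1/(-2500573/1721) = -1721/2500573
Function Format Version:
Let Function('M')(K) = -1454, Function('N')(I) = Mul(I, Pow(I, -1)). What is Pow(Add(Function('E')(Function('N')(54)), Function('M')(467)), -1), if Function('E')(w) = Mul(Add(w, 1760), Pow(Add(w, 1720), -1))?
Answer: Rational(-1721, 2500573) ≈ -0.00068824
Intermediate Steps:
Function('N')(I) = 1
Function('E')(w) = Mul(Pow(Add(1720, w), -1), Add(1760, w)) (Function('E')(w) = Mul(Add(1760, w), Pow(Add(1720, w), -1)) = Mul(Pow(Add(1720, w), -1), Add(1760, w)))
Pow(Add(Function('E')(Function('N')(54)), Function('M')(467)), -1) = Pow(Add(Mul(Pow(Add(1720, 1), -1), Add(1760, 1)), -1454), -1) = Pow(Add(Mul(Pow(1721, -1), 1761), -1454), -1) = Pow(Add(Mul(Rational(1, 1721), 1761), -1454), -1) = Pow(Add(Rational(1761, 1721), -1454), -1) = Pow(Rational(-2500573, 1721), -1) = Rational(-1721, 2500573)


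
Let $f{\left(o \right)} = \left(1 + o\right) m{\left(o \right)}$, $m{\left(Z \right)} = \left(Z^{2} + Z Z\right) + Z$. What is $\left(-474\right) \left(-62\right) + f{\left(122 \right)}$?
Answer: $3705858$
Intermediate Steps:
$m{\left(Z \right)} = Z + 2 Z^{2}$ ($m{\left(Z \right)} = \left(Z^{2} + Z^{2}\right) + Z = 2 Z^{2} + Z = Z + 2 Z^{2}$)
$f{\left(o \right)} = o \left(1 + o\right) \left(1 + 2 o\right)$ ($f{\left(o \right)} = \left(1 + o\right) o \left(1 + 2 o\right) = o \left(1 + o\right) \left(1 + 2 o\right)$)
$\left(-474\right) \left(-62\right) + f{\left(122 \right)} = \left(-474\right) \left(-62\right) + 122 \left(1 + 122\right) \left(1 + 2 \cdot 122\right) = 29388 + 122 \cdot 123 \left(1 + 244\right) = 29388 + 122 \cdot 123 \cdot 245 = 29388 + 3676470 = 3705858$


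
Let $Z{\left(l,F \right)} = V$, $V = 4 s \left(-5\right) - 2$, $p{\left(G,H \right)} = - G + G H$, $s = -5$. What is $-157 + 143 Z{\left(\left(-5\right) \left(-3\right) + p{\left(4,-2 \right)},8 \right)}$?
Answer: $13857$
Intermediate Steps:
$V = 98$ ($V = 4 \left(-5\right) \left(-5\right) - 2 = \left(-20\right) \left(-5\right) - 2 = 100 - 2 = 98$)
$Z{\left(l,F \right)} = 98$
$-157 + 143 Z{\left(\left(-5\right) \left(-3\right) + p{\left(4,-2 \right)},8 \right)} = -157 + 143 \cdot 98 = -157 + 14014 = 13857$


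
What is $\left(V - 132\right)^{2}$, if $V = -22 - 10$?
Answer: $26896$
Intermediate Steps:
$V = -32$ ($V = -22 - 10 = -32$)
$\left(V - 132\right)^{2} = \left(-32 - 132\right)^{2} = \left(-164\right)^{2} = 26896$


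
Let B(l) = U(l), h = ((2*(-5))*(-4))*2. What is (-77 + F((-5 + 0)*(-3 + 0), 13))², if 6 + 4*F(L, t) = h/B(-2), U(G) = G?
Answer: 31329/4 ≈ 7832.3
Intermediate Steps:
h = 80 (h = -10*(-4)*2 = 40*2 = 80)
B(l) = l
F(L, t) = -23/2 (F(L, t) = -3/2 + (80/(-2))/4 = -3/2 + (80*(-½))/4 = -3/2 + (¼)*(-40) = -3/2 - 10 = -23/2)
(-77 + F((-5 + 0)*(-3 + 0), 13))² = (-77 - 23/2)² = (-177/2)² = 31329/4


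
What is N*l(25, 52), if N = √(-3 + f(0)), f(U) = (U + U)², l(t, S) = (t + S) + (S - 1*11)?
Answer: 118*I*√3 ≈ 204.38*I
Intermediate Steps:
l(t, S) = -11 + t + 2*S (l(t, S) = (S + t) + (S - 11) = (S + t) + (-11 + S) = -11 + t + 2*S)
f(U) = 4*U² (f(U) = (2*U)² = 4*U²)
N = I*√3 (N = √(-3 + 4*0²) = √(-3 + 4*0) = √(-3 + 0) = √(-3) = I*√3 ≈ 1.732*I)
N*l(25, 52) = (I*√3)*(-11 + 25 + 2*52) = (I*√3)*(-11 + 25 + 104) = (I*√3)*118 = 118*I*√3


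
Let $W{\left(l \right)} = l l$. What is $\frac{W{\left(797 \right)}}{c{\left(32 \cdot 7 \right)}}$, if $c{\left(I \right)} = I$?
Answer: $\frac{635209}{224} \approx 2835.8$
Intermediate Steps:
$W{\left(l \right)} = l^{2}$
$\frac{W{\left(797 \right)}}{c{\left(32 \cdot 7 \right)}} = \frac{797^{2}}{32 \cdot 7} = \frac{635209}{224}$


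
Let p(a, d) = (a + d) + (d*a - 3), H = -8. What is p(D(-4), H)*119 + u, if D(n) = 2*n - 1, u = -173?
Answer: 6015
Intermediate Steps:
D(n) = -1 + 2*n
p(a, d) = -3 + a + d + a*d (p(a, d) = (a + d) + (a*d - 3) = (a + d) + (-3 + a*d) = -3 + a + d + a*d)
p(D(-4), H)*119 + u = (-3 + (-1 + 2*(-4)) - 8 + (-1 + 2*(-4))*(-8))*119 - 173 = (-3 + (-1 - 8) - 8 + (-1 - 8)*(-8))*119 - 173 = (-3 - 9 - 8 - 9*(-8))*119 - 173 = (-3 - 9 - 8 + 72)*119 - 173 = 52*119 - 173 = 6188 - 173 = 6015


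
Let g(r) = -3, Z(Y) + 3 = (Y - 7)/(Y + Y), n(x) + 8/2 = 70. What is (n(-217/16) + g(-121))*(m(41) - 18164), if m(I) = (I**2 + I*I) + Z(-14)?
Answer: -3730671/4 ≈ -9.3267e+5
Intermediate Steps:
n(x) = 66 (n(x) = -4 + 70 = 66)
Z(Y) = -3 + (-7 + Y)/(2*Y) (Z(Y) = -3 + (Y - 7)/(Y + Y) = -3 + (-7 + Y)/((2*Y)) = -3 + (-7 + Y)*(1/(2*Y)) = -3 + (-7 + Y)/(2*Y))
m(I) = -9/4 + 2*I**2 (m(I) = (I**2 + I*I) + (1/2)*(-7 - 5*(-14))/(-14) = (I**2 + I**2) + (1/2)*(-1/14)*(-7 + 70) = 2*I**2 + (1/2)*(-1/14)*63 = 2*I**2 - 9/4 = -9/4 + 2*I**2)
(n(-217/16) + g(-121))*(m(41) - 18164) = (66 - 3)*((-9/4 + 2*41**2) - 18164) = 63*((-9/4 + 2*1681) - 18164) = 63*((-9/4 + 3362) - 18164) = 63*(13439/4 - 18164) = 63*(-59217/4) = -3730671/4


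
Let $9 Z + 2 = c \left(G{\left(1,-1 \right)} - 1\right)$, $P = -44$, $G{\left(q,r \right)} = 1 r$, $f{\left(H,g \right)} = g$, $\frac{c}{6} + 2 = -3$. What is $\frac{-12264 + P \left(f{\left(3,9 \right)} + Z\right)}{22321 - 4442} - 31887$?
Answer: $- \frac{5131085549}{160911} \approx -31888.0$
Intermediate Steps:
$c = -30$ ($c = -12 + 6 \left(-3\right) = -12 - 18 = -30$)
$G{\left(q,r \right)} = r$
$Z = \frac{58}{9}$ ($Z = - \frac{2}{9} + \frac{\left(-30\right) \left(-1 - 1\right)}{9} = - \frac{2}{9} + \frac{\left(-30\right) \left(-2\right)}{9} = - \frac{2}{9} + \frac{1}{9} \cdot 60 = - \frac{2}{9} + \frac{20}{3} = \frac{58}{9} \approx 6.4444$)
$\frac{-12264 + P \left(f{\left(3,9 \right)} + Z\right)}{22321 - 4442} - 31887 = \frac{-12264 - 44 \left(9 + \frac{58}{9}\right)}{22321 - 4442} - 31887 = \frac{-12264 - \frac{6116}{9}}{17879} - 31887 = \left(-12264 - \frac{6116}{9}\right) \frac{1}{17879} - 31887 = \left(- \frac{116492}{9}\right) \frac{1}{17879} - 31887 = - \frac{116492}{160911} - 31887 = - \frac{5131085549}{160911}$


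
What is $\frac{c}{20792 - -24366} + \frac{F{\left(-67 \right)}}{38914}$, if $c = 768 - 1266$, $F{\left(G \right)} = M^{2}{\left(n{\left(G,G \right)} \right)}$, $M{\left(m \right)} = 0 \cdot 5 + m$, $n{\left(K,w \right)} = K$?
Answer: $\frac{91667545}{878639206} \approx 0.10433$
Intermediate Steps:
$M{\left(m \right)} = m$ ($M{\left(m \right)} = 0 + m = m$)
$F{\left(G \right)} = G^{2}$
$c = -498$ ($c = 768 - 1266 = -498$)
$\frac{c}{20792 - -24366} + \frac{F{\left(-67 \right)}}{38914} = - \frac{498}{20792 - -24366} + \frac{\left(-67\right)^{2}}{38914} = - \frac{498}{20792 + 24366} + 4489 \cdot \frac{1}{38914} = - \frac{498}{45158} + \frac{4489}{38914} = \left(-498\right) \frac{1}{45158} + \frac{4489}{38914} = - \frac{249}{22579} + \frac{4489}{38914} = \frac{91667545}{878639206}$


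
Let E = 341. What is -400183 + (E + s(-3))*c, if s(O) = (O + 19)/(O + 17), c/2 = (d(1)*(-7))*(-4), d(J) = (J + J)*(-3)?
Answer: -515143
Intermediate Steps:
d(J) = -6*J (d(J) = (2*J)*(-3) = -6*J)
c = -336 (c = 2*((-6*1*(-7))*(-4)) = 2*(-6*(-7)*(-4)) = 2*(42*(-4)) = 2*(-168) = -336)
s(O) = (19 + O)/(17 + O)
-400183 + (E + s(-3))*c = -400183 + (341 + (19 - 3)/(17 - 3))*(-336) = -400183 + (341 + 16/14)*(-336) = -400183 + (341 + (1/14)*16)*(-336) = -400183 + (341 + 8/7)*(-336) = -400183 + (2395/7)*(-336) = -400183 - 114960 = -515143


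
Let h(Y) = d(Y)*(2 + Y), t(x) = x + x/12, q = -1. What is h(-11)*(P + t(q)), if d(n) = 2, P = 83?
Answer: -2949/2 ≈ -1474.5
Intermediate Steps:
t(x) = 13*x/12 (t(x) = x + x*(1/12) = x + x/12 = 13*x/12)
h(Y) = 4 + 2*Y (h(Y) = 2*(2 + Y) = 4 + 2*Y)
h(-11)*(P + t(q)) = (4 + 2*(-11))*(83 + (13/12)*(-1)) = (4 - 22)*(83 - 13/12) = -18*983/12 = -2949/2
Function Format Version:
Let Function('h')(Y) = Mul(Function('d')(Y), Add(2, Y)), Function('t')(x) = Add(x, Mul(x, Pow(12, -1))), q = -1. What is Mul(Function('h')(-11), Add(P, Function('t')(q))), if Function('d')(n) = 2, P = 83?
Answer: Rational(-2949, 2) ≈ -1474.5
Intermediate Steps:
Function('t')(x) = Mul(Rational(13, 12), x) (Function('t')(x) = Add(x, Mul(x, Rational(1, 12))) = Add(x, Mul(Rational(1, 12), x)) = Mul(Rational(13, 12), x))
Function('h')(Y) = Add(4, Mul(2, Y)) (Function('h')(Y) = Mul(2, Add(2, Y)) = Add(4, Mul(2, Y)))
Mul(Function('h')(-11), Add(P, Function('t')(q))) = Mul(Add(4, Mul(2, -11)), Add(83, Mul(Rational(13, 12), -1))) = Mul(Add(4, -22), Add(83, Rational(-13, 12))) = Mul(-18, Rational(983, 12)) = Rational(-2949, 2)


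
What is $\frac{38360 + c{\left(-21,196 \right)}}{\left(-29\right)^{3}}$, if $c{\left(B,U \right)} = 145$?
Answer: $- \frac{38505}{24389} \approx -1.5788$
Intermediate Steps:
$\frac{38360 + c{\left(-21,196 \right)}}{\left(-29\right)^{3}} = \frac{38360 + 145}{\left(-29\right)^{3}} = \frac{38505}{-24389} = 38505 \left(- \frac{1}{24389}\right) = - \frac{38505}{24389}$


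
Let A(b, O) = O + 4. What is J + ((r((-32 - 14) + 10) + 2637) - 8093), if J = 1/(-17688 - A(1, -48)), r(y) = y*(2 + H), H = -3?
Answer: -95630481/17644 ≈ -5420.0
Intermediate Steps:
A(b, O) = 4 + O
r(y) = -y (r(y) = y*(2 - 3) = y*(-1) = -y)
J = -1/17644 (J = 1/(-17688 - (4 - 48)) = 1/(-17688 - 1*(-44)) = 1/(-17688 + 44) = 1/(-17644) = -1/17644 ≈ -5.6677e-5)
J + ((r((-32 - 14) + 10) + 2637) - 8093) = -1/17644 + ((-((-32 - 14) + 10) + 2637) - 8093) = -1/17644 + ((-(-46 + 10) + 2637) - 8093) = -1/17644 + ((-1*(-36) + 2637) - 8093) = -1/17644 + ((36 + 2637) - 8093) = -1/17644 + (2673 - 8093) = -1/17644 - 5420 = -95630481/17644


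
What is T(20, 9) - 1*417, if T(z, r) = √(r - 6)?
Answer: -417 + √3 ≈ -415.27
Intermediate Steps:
T(z, r) = √(-6 + r)
T(20, 9) - 1*417 = √(-6 + 9) - 1*417 = √3 - 417 = -417 + √3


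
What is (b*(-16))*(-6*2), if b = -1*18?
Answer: -3456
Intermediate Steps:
b = -18
(b*(-16))*(-6*2) = (-18*(-16))*(-6*2) = 288*(-12) = -3456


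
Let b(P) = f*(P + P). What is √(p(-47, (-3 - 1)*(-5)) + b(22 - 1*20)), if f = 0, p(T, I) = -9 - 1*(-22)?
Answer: √13 ≈ 3.6056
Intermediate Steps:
p(T, I) = 13 (p(T, I) = -9 + 22 = 13)
b(P) = 0 (b(P) = 0*(P + P) = 0*(2*P) = 0)
√(p(-47, (-3 - 1)*(-5)) + b(22 - 1*20)) = √(13 + 0) = √13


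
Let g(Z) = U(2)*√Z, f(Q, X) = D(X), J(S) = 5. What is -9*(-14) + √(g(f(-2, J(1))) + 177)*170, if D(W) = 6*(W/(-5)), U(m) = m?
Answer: 126 + 170*√(177 + 2*I*√6) ≈ 2387.9 + 31.297*I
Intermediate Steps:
D(W) = -6*W/5 (D(W) = 6*(W*(-⅕)) = 6*(-W/5) = -6*W/5)
f(Q, X) = -6*X/5
g(Z) = 2*√Z
-9*(-14) + √(g(f(-2, J(1))) + 177)*170 = -9*(-14) + √(2*√(-6/5*5) + 177)*170 = 126 + √(2*√(-6) + 177)*170 = 126 + √(2*(I*√6) + 177)*170 = 126 + √(2*I*√6 + 177)*170 = 126 + √(177 + 2*I*√6)*170 = 126 + 170*√(177 + 2*I*√6)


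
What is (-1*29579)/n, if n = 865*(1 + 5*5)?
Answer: -29579/22490 ≈ -1.3152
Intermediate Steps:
n = 22490 (n = 865*(1 + 25) = 865*26 = 22490)
(-1*29579)/n = -1*29579/22490 = -29579*1/22490 = -29579/22490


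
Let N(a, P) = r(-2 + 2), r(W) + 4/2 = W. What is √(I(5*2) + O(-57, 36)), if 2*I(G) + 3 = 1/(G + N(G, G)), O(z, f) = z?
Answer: I*√935/4 ≈ 7.6444*I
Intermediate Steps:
r(W) = -2 + W
N(a, P) = -2 (N(a, P) = -2 + (-2 + 2) = -2 + 0 = -2)
I(G) = -3/2 + 1/(2*(-2 + G)) (I(G) = -3/2 + 1/(2*(G - 2)) = -3/2 + 1/(2*(-2 + G)))
√(I(5*2) + O(-57, 36)) = √((7 - 15*2)/(2*(-2 + 5*2)) - 57) = √((7 - 3*10)/(2*(-2 + 10)) - 57) = √((½)*(7 - 30)/8 - 57) = √((½)*(⅛)*(-23) - 57) = √(-23/16 - 57) = √(-935/16) = I*√935/4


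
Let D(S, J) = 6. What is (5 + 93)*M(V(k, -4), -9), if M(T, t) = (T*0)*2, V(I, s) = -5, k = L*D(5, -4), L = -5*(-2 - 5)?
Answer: 0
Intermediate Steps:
L = 35 (L = -5*(-7) = 35)
k = 210 (k = 35*6 = 210)
M(T, t) = 0 (M(T, t) = 0*2 = 0)
(5 + 93)*M(V(k, -4), -9) = (5 + 93)*0 = 98*0 = 0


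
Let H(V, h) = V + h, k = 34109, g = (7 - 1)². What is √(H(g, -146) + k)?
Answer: √33999 ≈ 184.39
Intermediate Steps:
g = 36 (g = 6² = 36)
√(H(g, -146) + k) = √((36 - 146) + 34109) = √(-110 + 34109) = √33999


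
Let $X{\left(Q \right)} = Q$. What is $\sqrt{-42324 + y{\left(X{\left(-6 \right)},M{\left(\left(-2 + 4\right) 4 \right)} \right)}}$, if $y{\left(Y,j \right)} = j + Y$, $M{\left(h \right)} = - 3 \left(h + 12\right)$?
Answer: $3 i \sqrt{4710} \approx 205.89 i$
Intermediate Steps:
$M{\left(h \right)} = -36 - 3 h$ ($M{\left(h \right)} = - 3 \left(12 + h\right) = -36 - 3 h$)
$y{\left(Y,j \right)} = Y + j$
$\sqrt{-42324 + y{\left(X{\left(-6 \right)},M{\left(\left(-2 + 4\right) 4 \right)} \right)}} = \sqrt{-42324 - \left(42 + 3 \left(-2 + 4\right) 4\right)} = \sqrt{-42324 - \left(42 + 3 \cdot 2 \cdot 4\right)} = \sqrt{-42324 - 66} = \sqrt{-42390} = 3 i \sqrt{4710}$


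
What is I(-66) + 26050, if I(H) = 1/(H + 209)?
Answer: 3725151/143 ≈ 26050.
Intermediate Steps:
I(H) = 1/(209 + H)
I(-66) + 26050 = 1/(209 - 66) + 26050 = 1/143 + 26050 = 3725151/143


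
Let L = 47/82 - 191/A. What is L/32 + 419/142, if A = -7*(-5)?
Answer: 18245273/6520640 ≈ 2.7981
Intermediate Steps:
A = 35
L = -14017/2870 (L = 47/82 - 191/35 = -14017/2870 ≈ -4.8840)
L/32 + 419/142 = -14017/2870/32 + 419/142 = -14017/2870*1/32 + 419*(1/142) = -14017/91840 + 419/142 = 18245273/6520640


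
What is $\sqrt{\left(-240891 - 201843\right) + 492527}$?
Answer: $\sqrt{49793} \approx 223.14$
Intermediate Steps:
$\sqrt{\left(-240891 - 201843\right) + 492527} = \sqrt{-442734 + 492527} = \sqrt{49793}$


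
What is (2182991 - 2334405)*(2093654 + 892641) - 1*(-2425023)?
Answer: -452164446107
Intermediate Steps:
(2182991 - 2334405)*(2093654 + 892641) - 1*(-2425023) = -151414*2986295 + 2425023 = -452166871130 + 2425023 = -452164446107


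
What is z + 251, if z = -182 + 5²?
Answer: 94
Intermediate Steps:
z = -157 (z = -182 + 25 = -157)
z + 251 = -157 + 251 = 94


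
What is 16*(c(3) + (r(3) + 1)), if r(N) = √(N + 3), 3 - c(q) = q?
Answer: 16 + 16*√6 ≈ 55.192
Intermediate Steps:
c(q) = 3 - q
r(N) = √(3 + N)
16*(c(3) + (r(3) + 1)) = 16*((3 - 1*3) + (√(3 + 3) + 1)) = 16*((3 - 3) + (√6 + 1)) = 16*(0 + (1 + √6)) = 16*(1 + √6) = 16 + 16*√6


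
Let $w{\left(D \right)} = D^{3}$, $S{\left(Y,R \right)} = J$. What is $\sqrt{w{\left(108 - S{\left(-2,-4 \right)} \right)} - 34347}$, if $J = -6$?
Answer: $\sqrt{1447197} \approx 1203.0$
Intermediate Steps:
$S{\left(Y,R \right)} = -6$
$\sqrt{w{\left(108 - S{\left(-2,-4 \right)} \right)} - 34347} = \sqrt{\left(108 - -6\right)^{3} - 34347} = \sqrt{\left(108 + 6\right)^{3} - 34347} = \sqrt{114^{3} - 34347} = \sqrt{1481544 - 34347} = \sqrt{1447197}$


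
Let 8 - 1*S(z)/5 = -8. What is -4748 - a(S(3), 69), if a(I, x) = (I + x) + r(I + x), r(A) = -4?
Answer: -4893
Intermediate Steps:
S(z) = 80 (S(z) = 40 - 5*(-8) = 40 + 40 = 80)
a(I, x) = -4 + I + x (a(I, x) = (I + x) - 4 = -4 + I + x)
-4748 - a(S(3), 69) = -4748 - (-4 + 80 + 69) = -4748 - 1*145 = -4748 - 145 = -4893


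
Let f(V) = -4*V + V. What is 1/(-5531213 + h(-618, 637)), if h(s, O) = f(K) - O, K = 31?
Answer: -1/5531943 ≈ -1.8077e-7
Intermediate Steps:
f(V) = -3*V
h(s, O) = -93 - O (h(s, O) = -3*31 - O = -93 - O)
1/(-5531213 + h(-618, 637)) = 1/(-5531213 + (-93 - 1*637)) = 1/(-5531213 + (-93 - 637)) = 1/(-5531213 - 730) = 1/(-5531943) = -1/5531943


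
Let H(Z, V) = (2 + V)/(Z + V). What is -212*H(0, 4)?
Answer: -318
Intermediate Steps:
H(Z, V) = (2 + V)/(V + Z)
-212*H(0, 4) = -212*(2 + 4)/(4 + 0) = -212*6/4 = -53*6 = -212*3/2 = -318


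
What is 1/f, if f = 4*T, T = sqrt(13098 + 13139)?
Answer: sqrt(26237)/104948 ≈ 0.0015434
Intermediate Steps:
T = sqrt(26237) ≈ 161.98
f = 4*sqrt(26237) ≈ 647.91
1/f = 1/(4*sqrt(26237)) = sqrt(26237)/104948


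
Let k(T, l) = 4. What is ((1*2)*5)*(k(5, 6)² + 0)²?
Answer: 2560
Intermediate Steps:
((1*2)*5)*(k(5, 6)² + 0)² = ((1*2)*5)*(4² + 0)² = (2*5)*(16 + 0)² = 10*16² = 10*256 = 2560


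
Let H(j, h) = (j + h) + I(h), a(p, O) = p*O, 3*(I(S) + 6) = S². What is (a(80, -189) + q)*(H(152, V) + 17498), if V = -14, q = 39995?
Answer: 1320514250/3 ≈ 4.4017e+8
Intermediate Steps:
I(S) = -6 + S²/3
a(p, O) = O*p
H(j, h) = -6 + h + j + h²/3 (H(j, h) = (j + h) + (-6 + h²/3) = (h + j) + (-6 + h²/3) = -6 + h + j + h²/3)
(a(80, -189) + q)*(H(152, V) + 17498) = (-189*80 + 39995)*((-6 - 14 + 152 + (⅓)*(-14)²) + 17498) = (-15120 + 39995)*((-6 - 14 + 152 + (⅓)*196) + 17498) = 24875*((-6 - 14 + 152 + 196/3) + 17498) = 24875*(592/3 + 17498) = 24875*(53086/3) = 1320514250/3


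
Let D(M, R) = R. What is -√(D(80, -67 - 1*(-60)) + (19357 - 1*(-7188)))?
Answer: -√26538 ≈ -162.90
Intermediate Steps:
-√(D(80, -67 - 1*(-60)) + (19357 - 1*(-7188))) = -√((-67 - 1*(-60)) + (19357 - 1*(-7188))) = -√((-67 + 60) + (19357 + 7188)) = -√(-7 + 26545) = -√26538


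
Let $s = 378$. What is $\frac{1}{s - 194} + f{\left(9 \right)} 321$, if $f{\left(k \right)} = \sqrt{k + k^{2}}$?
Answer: $\frac{1}{184} + 963 \sqrt{10} \approx 3045.3$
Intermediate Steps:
$\frac{1}{s - 194} + f{\left(9 \right)} 321 = \frac{1}{378 - 194} + \sqrt{9 \left(1 + 9\right)} 321 = \frac{1}{184} + \sqrt{9 \cdot 10} \cdot 321 = \frac{1}{184} + \sqrt{90} \cdot 321 = \frac{1}{184} + 3 \sqrt{10} \cdot 321 = \frac{1}{184} + 963 \sqrt{10}$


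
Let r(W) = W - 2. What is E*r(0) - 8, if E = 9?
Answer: -26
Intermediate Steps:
r(W) = -2 + W
E*r(0) - 8 = 9*(-2 + 0) - 8 = 9*(-2) - 8 = -18 - 8 = -26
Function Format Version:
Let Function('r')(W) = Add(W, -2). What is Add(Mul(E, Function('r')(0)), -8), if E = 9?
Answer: -26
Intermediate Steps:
Function('r')(W) = Add(-2, W)
Add(Mul(E, Function('r')(0)), -8) = Add(Mul(9, Add(-2, 0)), -8) = Add(Mul(9, -2), -8) = Add(-18, -8) = -26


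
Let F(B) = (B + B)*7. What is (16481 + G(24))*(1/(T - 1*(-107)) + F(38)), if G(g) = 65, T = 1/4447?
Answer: 2094276915911/237915 ≈ 8.8026e+6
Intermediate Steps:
T = 1/4447 ≈ 0.00022487
F(B) = 14*B (F(B) = (2*B)*7 = 14*B)
(16481 + G(24))*(1/(T - 1*(-107)) + F(38)) = (16481 + 65)*(1/(1/4447 - 1*(-107)) + 14*38) = 16546*(1/(1/4447 + 107) + 532) = 16546*(1/(475830/4447) + 532) = 16546*(4447/475830 + 532) = 16546*(253146007/475830) = 2094276915911/237915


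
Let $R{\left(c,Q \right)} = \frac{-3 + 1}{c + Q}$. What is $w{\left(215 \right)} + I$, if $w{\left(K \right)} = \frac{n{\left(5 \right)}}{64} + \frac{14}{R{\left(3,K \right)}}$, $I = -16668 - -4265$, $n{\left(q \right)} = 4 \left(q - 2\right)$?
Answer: $- \frac{222861}{16} \approx -13929.0$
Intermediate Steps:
$R{\left(c,Q \right)} = - \frac{2}{Q + c}$
$n{\left(q \right)} = -8 + 4 q$ ($n{\left(q \right)} = 4 \left(-2 + q\right) = -8 + 4 q$)
$I = -12403$ ($I = -16668 + 4265 = -12403$)
$w{\left(K \right)} = - \frac{333}{16} - 7 K$ ($w{\left(K \right)} = \frac{-8 + 4 \cdot 5}{64} + \frac{14}{\left(-2\right) \frac{1}{K + 3}} = \left(-8 + 20\right) \frac{1}{64} + \frac{14}{\left(-2\right) \frac{1}{3 + K}} = 12 \cdot \frac{1}{64} + 14 \left(- \frac{3}{2} - \frac{K}{2}\right) = \frac{3}{16} - \left(21 + 7 K\right) = - \frac{333}{16} - 7 K$)
$w{\left(215 \right)} + I = \left(- \frac{333}{16} - 1505\right) - 12403 = - \frac{24413}{16} - 12403 = - \frac{222861}{16}$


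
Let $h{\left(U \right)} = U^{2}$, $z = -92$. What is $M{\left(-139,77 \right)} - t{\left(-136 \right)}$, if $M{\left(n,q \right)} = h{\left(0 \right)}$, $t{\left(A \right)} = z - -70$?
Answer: $22$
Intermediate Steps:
$t{\left(A \right)} = -22$ ($t{\left(A \right)} = -92 - -70 = -92 + 70 = -22$)
$M{\left(n,q \right)} = 0$ ($M{\left(n,q \right)} = 0^{2} = 0$)
$M{\left(-139,77 \right)} - t{\left(-136 \right)} = 0 - -22 = 0 + 22 = 22$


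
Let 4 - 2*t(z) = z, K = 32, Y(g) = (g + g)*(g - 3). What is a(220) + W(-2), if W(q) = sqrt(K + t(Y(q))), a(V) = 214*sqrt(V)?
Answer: 2*sqrt(6) + 428*sqrt(55) ≈ 3179.0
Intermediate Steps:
Y(g) = 2*g*(-3 + g) (Y(g) = (2*g)*(-3 + g) = 2*g*(-3 + g))
t(z) = 2 - z/2
W(q) = sqrt(34 - q*(-3 + q)) (W(q) = sqrt(32 + (2 - q*(-3 + q))) = sqrt(34 - q*(-3 + q)))
a(220) + W(-2) = 214*sqrt(220) + sqrt(34 - 1*(-2)*(-3 - 2)) = 214*(2*sqrt(55)) + sqrt(34 - 1*(-2)*(-5)) = 428*sqrt(55) + sqrt(34 - 10) = 428*sqrt(55) + sqrt(24) = 428*sqrt(55) + 2*sqrt(6) = 2*sqrt(6) + 428*sqrt(55)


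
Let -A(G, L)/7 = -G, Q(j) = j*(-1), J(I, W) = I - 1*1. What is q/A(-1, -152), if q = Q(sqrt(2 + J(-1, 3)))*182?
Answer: 0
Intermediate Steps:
J(I, W) = -1 + I (J(I, W) = I - 1 = -1 + I)
Q(j) = -j
A(G, L) = 7*G (A(G, L) = -(-7)*G = 7*G)
q = 0 (q = -sqrt(2 + (-1 - 1))*182 = -sqrt(2 - 2)*182 = -sqrt(0)*182 = -1*0*182 = 0*182 = 0)
q/A(-1, -152) = 0/((7*(-1))) = 0/(-7) = 0*(-1/7) = 0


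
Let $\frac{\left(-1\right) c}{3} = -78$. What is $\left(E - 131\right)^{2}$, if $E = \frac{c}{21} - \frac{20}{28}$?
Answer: $\frac{712336}{49} \approx 14537.0$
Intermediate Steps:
$c = 234$ ($c = \left(-3\right) \left(-78\right) = 234$)
$E = \frac{73}{7}$ ($E = \frac{234}{21} - \frac{20}{28} = 234 \cdot \frac{1}{21} - \frac{5}{7} = \frac{78}{7} - \frac{5}{7} = \frac{73}{7} \approx 10.429$)
$\left(E - 131\right)^{2} = \left(\frac{73}{7} - 131\right)^{2} = \left(- \frac{844}{7}\right)^{2} = \frac{712336}{49}$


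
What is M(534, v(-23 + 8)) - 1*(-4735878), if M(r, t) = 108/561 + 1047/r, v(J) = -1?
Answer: 157638506779/33286 ≈ 4.7359e+6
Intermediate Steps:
M(r, t) = 36/187 + 1047/r (M(r, t) = 108*(1/561) + 1047/r = 36/187 + 1047/r)
M(534, v(-23 + 8)) - 1*(-4735878) = (36/187 + 1047/534) - 1*(-4735878) = (36/187 + 1047*(1/534)) + 4735878 = (36/187 + 349/178) + 4735878 = 71671/33286 + 4735878 = 157638506779/33286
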